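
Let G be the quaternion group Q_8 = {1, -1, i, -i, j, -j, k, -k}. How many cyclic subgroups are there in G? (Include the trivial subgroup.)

Group the elements of G by the cyclic subgroup they generate; each cyclic subgroup of order d accounts for φ(d) elements.
Cyclic subgroups by order — order 1: 1; order 2: 1; order 4: 3.
Total: 5.

5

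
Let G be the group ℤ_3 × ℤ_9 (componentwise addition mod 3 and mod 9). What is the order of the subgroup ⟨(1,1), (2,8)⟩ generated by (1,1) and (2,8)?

9

|⟨(1,1)⟩| = 9 and |⟨(2,8)⟩| = 9, so |H| is a multiple of lcm(9, 9) = 9 and divides |G| = 27.
Closing under the operation: H = {(0,0), (0,3), (0,6), (1,1), (1,4), (1,7), (2,2), (2,5), (2,8)}, so |H| = 9.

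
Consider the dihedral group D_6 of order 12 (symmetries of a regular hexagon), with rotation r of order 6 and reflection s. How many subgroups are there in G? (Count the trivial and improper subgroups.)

16

|G| = 12, so by Lagrange every subgroup order divides 12. Divisors: 1, 2, 3, 4, 6, 12.
Subgroups by order — order 1: 1; order 2: 7; order 3: 1; order 4: 3; order 6: 3; order 12: 1.
Total: 1 + 7 + 1 + 3 + 3 + 1 = 16.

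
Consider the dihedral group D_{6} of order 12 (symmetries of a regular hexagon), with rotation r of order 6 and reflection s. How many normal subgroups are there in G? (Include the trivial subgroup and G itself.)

7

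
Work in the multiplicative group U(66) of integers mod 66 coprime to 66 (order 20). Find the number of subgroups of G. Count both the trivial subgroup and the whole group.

|G| = 20, so by Lagrange every subgroup order divides 20. Divisors: 1, 2, 4, 5, 10, 20.
Subgroups by order — order 1: 1; order 2: 3; order 4: 1; order 5: 1; order 10: 3; order 20: 1.
Total: 1 + 3 + 1 + 1 + 3 + 1 = 10.

10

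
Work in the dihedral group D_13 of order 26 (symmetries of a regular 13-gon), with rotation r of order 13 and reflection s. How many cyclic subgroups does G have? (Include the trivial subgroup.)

Each element a generates a cyclic subgroup ⟨a⟩; distinct elements may generate the same one (a cyclic group of order d has φ(d) generators).
Cyclic subgroups by order — order 1: 1; order 2: 13; order 13: 1.
Total: 15.

15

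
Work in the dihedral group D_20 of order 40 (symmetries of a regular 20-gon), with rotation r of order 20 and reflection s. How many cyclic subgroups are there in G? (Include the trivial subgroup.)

Group the elements of G by the cyclic subgroup they generate; each cyclic subgroup of order d accounts for φ(d) elements.
Cyclic subgroups by order — order 1: 1; order 2: 21; order 4: 1; order 5: 1; order 10: 1; order 20: 1.
Total: 26.

26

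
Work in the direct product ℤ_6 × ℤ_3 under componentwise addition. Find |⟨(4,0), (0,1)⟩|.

|⟨(4,0)⟩| = 3 and |⟨(0,1)⟩| = 3, so |H| is a multiple of lcm(3, 3) = 3 and divides |G| = 18.
Closing under the operation: H = {(0,0), (0,1), (0,2), (2,0), (2,1), (2,2), (4,0), (4,1), (4,2)}, so |H| = 9.

9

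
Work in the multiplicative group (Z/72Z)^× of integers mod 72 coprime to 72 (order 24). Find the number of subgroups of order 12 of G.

7

|G| = 24 and 12 | 24, so subgroups of order 12 are possible by Lagrange.
The subgroups of order 12 are: {1, 11, 13, 23, 25, 35, 37, 47, 49, 59, 61, 71}; {1, 11, 17, 19, 25, 35, 41, 43, 49, 59, 65, 67}; {1, 5, 7, 11, 25, 29, 31, 35, 49, 53, 55, 59}; {1, 5, 13, 17, 25, 29, 37, 41, 49, 53, 61, 65}; … (7 in all).
So G has 7 subgroups of order 12.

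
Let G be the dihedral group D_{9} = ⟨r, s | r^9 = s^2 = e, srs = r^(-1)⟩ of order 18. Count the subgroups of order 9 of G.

|G| = 18 and 9 | 18, so subgroups of order 9 are possible by Lagrange.
The subgroups of order 9 are: {e, r, r^2, r^3, r^4, r^5, r^6, r^7, r^8}.
So G has 1 subgroup of order 9.

1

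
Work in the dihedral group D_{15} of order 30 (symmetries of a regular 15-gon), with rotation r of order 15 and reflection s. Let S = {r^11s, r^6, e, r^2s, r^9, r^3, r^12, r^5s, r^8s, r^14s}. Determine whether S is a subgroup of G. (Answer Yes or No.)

|S| = 10 divides |G| = 30, consistent with Lagrange.
S contains the identity, every element's inverse is in S, and S is closed under ·: it is a subgroup.

Yes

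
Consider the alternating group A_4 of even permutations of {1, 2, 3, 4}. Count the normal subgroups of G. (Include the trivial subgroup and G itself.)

G has 10 subgroups. Checking conjugation-invariance by order — order 1: 1/1 normal; order 2: 0/3 normal; order 3: 0/4 normal; order 4: 1/1 normal; order 12: 1/1 normal.
Total normal subgroups: 3.

3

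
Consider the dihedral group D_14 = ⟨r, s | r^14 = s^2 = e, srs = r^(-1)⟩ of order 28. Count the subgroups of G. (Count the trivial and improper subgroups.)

28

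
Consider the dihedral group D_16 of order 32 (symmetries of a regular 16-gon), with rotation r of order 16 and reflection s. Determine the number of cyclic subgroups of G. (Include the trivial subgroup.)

21

Each element a generates a cyclic subgroup ⟨a⟩; distinct elements may generate the same one (a cyclic group of order d has φ(d) generators).
Cyclic subgroups by order — order 1: 1; order 2: 17; order 4: 1; order 8: 1; order 16: 1.
Total: 21.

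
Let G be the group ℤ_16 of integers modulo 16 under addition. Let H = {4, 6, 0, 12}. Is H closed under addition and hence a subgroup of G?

6 ∈ H but its inverse 10 ∉ H, so H is not a subgroup.

No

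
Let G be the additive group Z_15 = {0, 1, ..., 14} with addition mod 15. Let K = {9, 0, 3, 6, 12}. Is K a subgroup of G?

|K| = 5 divides |G| = 15, consistent with Lagrange.
K contains the identity, every element's inverse is in K, and K is closed under +: it is a subgroup.
In fact K = ⟨3⟩.

Yes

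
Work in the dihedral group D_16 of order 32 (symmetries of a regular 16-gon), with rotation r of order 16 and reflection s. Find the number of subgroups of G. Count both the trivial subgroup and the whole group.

36

|G| = 32, so by Lagrange every subgroup order divides 32. Divisors: 1, 2, 4, 8, 16, 32.
Subgroups by order — order 1: 1; order 2: 17; order 4: 9; order 8: 5; order 16: 3; order 32: 1.
Total: 1 + 17 + 9 + 5 + 3 + 1 = 36.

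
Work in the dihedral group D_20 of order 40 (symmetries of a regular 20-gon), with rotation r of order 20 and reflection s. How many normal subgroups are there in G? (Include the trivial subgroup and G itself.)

G has 48 subgroups. Checking conjugation-invariance by order — order 1: 1/1 normal; order 2: 1/21 normal; order 4: 1/11 normal; order 5: 1/1 normal; order 8: 0/5 normal; order 10: 1/5 normal; order 20: 3/3 normal; order 40: 1/1 normal.
Total normal subgroups: 9.

9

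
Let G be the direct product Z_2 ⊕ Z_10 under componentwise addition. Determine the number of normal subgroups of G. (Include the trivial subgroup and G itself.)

10

G is abelian, so every subgroup is normal.
G has 10 subgroups in total, hence 10 normal subgroups.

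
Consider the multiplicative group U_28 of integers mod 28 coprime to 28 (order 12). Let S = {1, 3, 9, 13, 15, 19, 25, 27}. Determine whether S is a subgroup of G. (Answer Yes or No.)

No

|S| = 8 does not divide |G| = 12, so by Lagrange S is not a subgroup.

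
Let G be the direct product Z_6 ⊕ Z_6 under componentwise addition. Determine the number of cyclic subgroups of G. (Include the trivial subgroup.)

20

Each element a generates a cyclic subgroup ⟨a⟩; distinct elements may generate the same one (a cyclic group of order d has φ(d) generators).
Cyclic subgroups by order — order 1: 1; order 2: 3; order 3: 4; order 6: 12.
Total: 20.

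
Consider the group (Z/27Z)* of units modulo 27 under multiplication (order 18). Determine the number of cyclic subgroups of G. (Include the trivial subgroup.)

6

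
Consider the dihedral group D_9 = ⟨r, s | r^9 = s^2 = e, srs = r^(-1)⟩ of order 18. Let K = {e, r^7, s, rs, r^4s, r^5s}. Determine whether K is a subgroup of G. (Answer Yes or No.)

No

r^7 ∈ K but its inverse r^2 ∉ K, so K is not a subgroup.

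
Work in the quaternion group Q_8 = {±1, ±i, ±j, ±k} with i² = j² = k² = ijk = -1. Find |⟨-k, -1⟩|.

4

|⟨-k⟩| = 4 and |⟨-1⟩| = 2, so |H| is a multiple of lcm(4, 2) = 4 and divides |G| = 8.
Closing under the operation: H = {1, -1, k, -k}, so |H| = 4.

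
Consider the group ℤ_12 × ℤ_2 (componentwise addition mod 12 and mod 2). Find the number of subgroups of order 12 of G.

3

|G| = 24 and 12 | 24, so subgroups of order 12 are possible by Lagrange.
The subgroups of order 12 are: {(0,0), (0,1), (2,0), (2,1), (4,0), (4,1), (6,0), (6,1), (8,0), (8,1), (10,0), (10,1)}; {(0,0), (1,0), (2,0), (3,0), (4,0), (5,0), (6,0), (7,0), (8,0), (9,0), (10,0), (11,0)}; {(0,0), (1,1), (2,0), (3,1), (4,0), (5,1), (6,0), (7,1), (8,0), (9,1), (10,0), (11,1)}.
So G has 3 subgroups of order 12.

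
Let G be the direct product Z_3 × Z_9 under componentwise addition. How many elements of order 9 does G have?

18

An element (a,b) has order lcm(ord(a), ord(b)); count pairs with lcm equal to 9.
Enumerating gives 18 such elements.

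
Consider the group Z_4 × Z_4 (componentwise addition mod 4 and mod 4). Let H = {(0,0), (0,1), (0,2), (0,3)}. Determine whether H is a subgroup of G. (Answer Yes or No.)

Yes

|H| = 4 divides |G| = 16, consistent with Lagrange.
H contains the identity, every element's inverse is in H, and H is closed under +: it is a subgroup.
In fact H = ⟨(0,1)⟩.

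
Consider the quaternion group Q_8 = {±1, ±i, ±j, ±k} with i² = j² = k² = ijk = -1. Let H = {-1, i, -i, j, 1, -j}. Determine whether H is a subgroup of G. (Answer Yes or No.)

|H| = 6 does not divide |G| = 8, so by Lagrange H is not a subgroup.

No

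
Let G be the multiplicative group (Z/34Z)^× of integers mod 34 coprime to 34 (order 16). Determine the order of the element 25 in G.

Compute successive powers of 25 mod 34: 25, 13, 19, 33, 9, 21, 15, 1; 25^8 ≡ 1 (mod 34).
So |⟨25⟩| = 8.

8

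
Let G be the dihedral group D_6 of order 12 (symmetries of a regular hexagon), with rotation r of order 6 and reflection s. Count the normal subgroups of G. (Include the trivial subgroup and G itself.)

7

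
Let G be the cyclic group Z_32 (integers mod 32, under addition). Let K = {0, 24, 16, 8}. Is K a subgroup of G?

Yes

|K| = 4 divides |G| = 32, consistent with Lagrange.
K contains the identity, every element's inverse is in K, and K is closed under +: it is a subgroup.
In fact K = ⟨8⟩.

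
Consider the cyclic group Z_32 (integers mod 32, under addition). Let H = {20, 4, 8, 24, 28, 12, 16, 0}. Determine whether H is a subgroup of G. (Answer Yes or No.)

|H| = 8 divides |G| = 32, consistent with Lagrange.
H contains the identity, every element's inverse is in H, and H is closed under +: it is a subgroup.
In fact H = ⟨4⟩.

Yes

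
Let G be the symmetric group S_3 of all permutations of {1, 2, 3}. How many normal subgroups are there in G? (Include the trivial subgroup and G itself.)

3

G has 6 subgroups. Checking conjugation-invariance by order — order 1: 1/1 normal; order 2: 0/3 normal; order 3: 1/1 normal; order 6: 1/1 normal.
Total normal subgroups: 3.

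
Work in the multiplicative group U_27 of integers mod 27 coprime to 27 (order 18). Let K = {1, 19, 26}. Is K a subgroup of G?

No

19 ∈ K but its inverse 10 ∉ K, so K is not a subgroup.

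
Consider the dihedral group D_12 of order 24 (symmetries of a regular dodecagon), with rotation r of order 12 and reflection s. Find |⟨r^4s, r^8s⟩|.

|⟨r^4s⟩| = 2 and |⟨r^8s⟩| = 2, so |H| is a multiple of lcm(2, 2) = 2 and divides |G| = 24.
Closing under the operation: H = {e, r^4, r^8, s, r^4s, r^8s}, so |H| = 6.

6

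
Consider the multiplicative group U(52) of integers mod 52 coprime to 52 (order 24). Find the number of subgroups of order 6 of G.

3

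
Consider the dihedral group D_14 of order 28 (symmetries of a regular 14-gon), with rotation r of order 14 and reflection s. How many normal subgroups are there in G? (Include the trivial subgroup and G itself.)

7

G has 28 subgroups. Checking conjugation-invariance by order — order 1: 1/1 normal; order 2: 1/15 normal; order 4: 0/7 normal; order 7: 1/1 normal; order 14: 3/3 normal; order 28: 1/1 normal.
Total normal subgroups: 7.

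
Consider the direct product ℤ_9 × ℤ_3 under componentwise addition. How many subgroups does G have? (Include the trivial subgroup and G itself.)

|G| = 27, so by Lagrange every subgroup order divides 27. Divisors: 1, 3, 9, 27.
Subgroups by order — order 1: 1; order 3: 4; order 9: 4; order 27: 1.
Total: 1 + 4 + 4 + 1 = 10.

10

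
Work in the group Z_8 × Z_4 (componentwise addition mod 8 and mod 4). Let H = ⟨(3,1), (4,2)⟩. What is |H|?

16

|⟨(3,1)⟩| = 8 and |⟨(4,2)⟩| = 2, so |H| is a multiple of lcm(8, 2) = 8 and divides |G| = 32.
Closing under the operation: H = {(0,0), (0,2), (1,1), (1,3), (2,0), (2,2), (3,1), (3,3), (4,0), (4,2), (5,1), (5,3), (6,0), (6,2), (7,1), (7,3)}, so |H| = 16.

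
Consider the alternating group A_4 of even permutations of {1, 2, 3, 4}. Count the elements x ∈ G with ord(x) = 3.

The elements of order 3 are: (2 3 4), (2 4 3), (1 2 3), (1 2 4), (1 3 2), (1 3 4), (1 4 2), (1 4 3).
That's 8.

8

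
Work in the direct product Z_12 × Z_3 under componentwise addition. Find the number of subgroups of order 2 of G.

|G| = 36 and 2 | 36, so subgroups of order 2 are possible by Lagrange.
The subgroups of order 2 are: {(0,0), (6,0)}.
So G has 1 subgroup of order 2.

1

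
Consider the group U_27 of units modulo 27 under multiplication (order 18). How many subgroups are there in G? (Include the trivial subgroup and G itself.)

|G| = 18, so by Lagrange every subgroup order divides 18. Divisors: 1, 2, 3, 6, 9, 18.
Subgroups by order — order 1: 1; order 2: 1; order 3: 1; order 6: 1; order 9: 1; order 18: 1.
Total: 1 + 1 + 1 + 1 + 1 + 1 = 6.

6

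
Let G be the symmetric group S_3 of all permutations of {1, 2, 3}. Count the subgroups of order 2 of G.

3

|G| = 6 and 2 | 6, so subgroups of order 2 are possible by Lagrange.
The subgroups of order 2 are: {e, (1 2)}; {e, (1 3)}; {e, (2 3)}.
So G has 3 subgroups of order 2.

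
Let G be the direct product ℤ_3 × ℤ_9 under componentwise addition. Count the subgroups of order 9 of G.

4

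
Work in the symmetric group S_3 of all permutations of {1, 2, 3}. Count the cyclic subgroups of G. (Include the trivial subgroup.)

Each element a generates a cyclic subgroup ⟨a⟩; distinct elements may generate the same one (a cyclic group of order d has φ(d) generators).
Cyclic subgroups by order — order 1: 1; order 2: 3; order 3: 1.
Total: 5.

5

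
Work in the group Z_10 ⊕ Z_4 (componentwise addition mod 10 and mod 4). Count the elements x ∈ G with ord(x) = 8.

0

An element (a,b) has order lcm(ord(a), ord(b)); count pairs with lcm equal to 8.
Enumerating gives 0 such elements.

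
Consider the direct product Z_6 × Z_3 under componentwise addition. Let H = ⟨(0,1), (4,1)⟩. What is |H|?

9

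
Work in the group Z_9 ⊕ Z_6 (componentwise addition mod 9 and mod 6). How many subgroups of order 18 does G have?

4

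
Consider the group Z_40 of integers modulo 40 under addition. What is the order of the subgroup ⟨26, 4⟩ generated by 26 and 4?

|⟨26⟩| = 20 and |⟨4⟩| = 10, so |H| is a multiple of lcm(20, 10) = 20 and divides |G| = 40.
Closing under the operation: H = {0, 2, 4, 6, 8, 10, 12, 14, 16, 18, 20, 22, 24, 26, 28, 30, 32, 34, 36, 38}, so |H| = 20.

20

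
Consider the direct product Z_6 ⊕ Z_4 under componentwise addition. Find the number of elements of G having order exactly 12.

An element (a,b) has order lcm(ord(a), ord(b)); count pairs with lcm equal to 12.
Enumerating gives 8 such elements.

8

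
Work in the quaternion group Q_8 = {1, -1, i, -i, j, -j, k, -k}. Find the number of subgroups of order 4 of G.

|G| = 8 and 4 | 8, so subgroups of order 4 are possible by Lagrange.
The subgroups of order 4 are: {1, -1, i, -i}; {1, -1, j, -j}; {1, -1, k, -k}.
So G has 3 subgroups of order 4.

3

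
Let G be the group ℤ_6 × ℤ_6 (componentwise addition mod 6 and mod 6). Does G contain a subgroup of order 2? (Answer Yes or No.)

2 | 36. A subgroup of order 2 is {(0,0), (0,3)}.

Yes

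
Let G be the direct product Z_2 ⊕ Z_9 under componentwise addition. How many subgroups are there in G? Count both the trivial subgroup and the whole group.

|G| = 18, so by Lagrange every subgroup order divides 18. Divisors: 1, 2, 3, 6, 9, 18.
Subgroups by order — order 1: 1; order 2: 1; order 3: 1; order 6: 1; order 9: 1; order 18: 1.
Total: 1 + 1 + 1 + 1 + 1 + 1 = 6.

6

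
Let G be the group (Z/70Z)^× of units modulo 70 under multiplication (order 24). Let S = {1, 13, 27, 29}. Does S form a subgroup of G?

|S| = 4 divides |G| = 24, consistent with Lagrange.
S contains the identity, every element's inverse is in S, and S is closed under ·: it is a subgroup.
In fact S = ⟨27⟩.

Yes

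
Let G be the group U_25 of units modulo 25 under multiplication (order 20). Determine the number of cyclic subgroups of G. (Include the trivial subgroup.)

Group the elements of G by the cyclic subgroup they generate; each cyclic subgroup of order d accounts for φ(d) elements.
Cyclic subgroups by order — order 1: 1; order 2: 1; order 4: 1; order 5: 1; order 10: 1; order 20: 1.
Total: 6.

6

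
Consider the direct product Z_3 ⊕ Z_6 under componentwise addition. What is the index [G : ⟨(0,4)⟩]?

|⟨(0,4)⟩| = 3 and |G| = 18.
By Lagrange, [G : H] = |G|/|H| = 18/3 = 6.

6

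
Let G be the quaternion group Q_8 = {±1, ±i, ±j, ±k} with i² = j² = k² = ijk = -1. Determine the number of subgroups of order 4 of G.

|G| = 8 and 4 | 8, so subgroups of order 4 are possible by Lagrange.
The subgroups of order 4 are: {1, -1, i, -i}; {1, -1, j, -j}; {1, -1, k, -k}.
So G has 3 subgroups of order 4.

3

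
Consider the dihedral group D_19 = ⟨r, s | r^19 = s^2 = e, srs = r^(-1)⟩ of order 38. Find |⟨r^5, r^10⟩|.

|⟨r^5⟩| = 19 and |⟨r^10⟩| = 19, so |H| is a multiple of lcm(19, 19) = 19 and divides |G| = 38.
Closing under the operation: H = {e, r, r^2, r^3, r^4, r^5, r^6, r^7, r^8, r^9, r^10, r^11, r^12, r^13, r^14, r^15, r^16, r^17, r^18}, so |H| = 19.

19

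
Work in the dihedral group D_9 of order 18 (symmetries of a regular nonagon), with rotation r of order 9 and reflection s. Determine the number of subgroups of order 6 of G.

|G| = 18 and 6 | 18, so subgroups of order 6 are possible by Lagrange.
The subgroups of order 6 are: {e, r^3, r^6, r^2s, r^5s, r^8s}; {e, r^3, r^6, s, r^3s, r^6s}; {e, r^3, r^6, rs, r^4s, r^7s}.
So G has 3 subgroups of order 6.

3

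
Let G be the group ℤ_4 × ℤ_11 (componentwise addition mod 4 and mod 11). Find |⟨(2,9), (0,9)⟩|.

|⟨(2,9)⟩| = 22 and |⟨(0,9)⟩| = 11, so |H| is a multiple of lcm(22, 11) = 22 and divides |G| = 44.
Closing under the operation: H = {(0,0), (0,1), (0,2), (0,3), (0,4), (0,5), (0,6), (0,7), (0,8), (0,9), (0,10), (2,0), (2,1), (2,2), (2,3), (2,4), (2,5), (2,6), (2,7), (2,8), (2,9), (2,10)}, so |H| = 22.

22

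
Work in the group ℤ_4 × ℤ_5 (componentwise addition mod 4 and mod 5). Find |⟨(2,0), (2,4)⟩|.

|⟨(2,0)⟩| = 2 and |⟨(2,4)⟩| = 10, so |H| is a multiple of lcm(2, 10) = 10 and divides |G| = 20.
Closing under the operation: H = {(0,0), (0,1), (0,2), (0,3), (0,4), (2,0), (2,1), (2,2), (2,3), (2,4)}, so |H| = 10.

10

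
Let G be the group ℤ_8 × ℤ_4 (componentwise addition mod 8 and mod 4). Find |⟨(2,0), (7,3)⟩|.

16

|⟨(2,0)⟩| = 4 and |⟨(7,3)⟩| = 8, so |H| is a multiple of lcm(4, 8) = 8 and divides |G| = 32.
Closing under the operation: H = {(0,0), (0,2), (1,1), (1,3), (2,0), (2,2), (3,1), (3,3), (4,0), (4,2), (5,1), (5,3), (6,0), (6,2), (7,1), (7,3)}, so |H| = 16.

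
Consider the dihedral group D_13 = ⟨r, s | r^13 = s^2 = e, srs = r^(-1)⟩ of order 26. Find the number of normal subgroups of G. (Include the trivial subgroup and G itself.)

G has 16 subgroups. Checking conjugation-invariance by order — order 1: 1/1 normal; order 2: 0/13 normal; order 13: 1/1 normal; order 26: 1/1 normal.
Total normal subgroups: 3.

3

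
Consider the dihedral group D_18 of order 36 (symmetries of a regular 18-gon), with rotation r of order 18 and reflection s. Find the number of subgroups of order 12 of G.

|G| = 36 and 12 | 36, so subgroups of order 12 are possible by Lagrange.
The subgroups of order 12 are: {e, r^3, r^6, r^9, r^12, r^15, rs, r^4s, r^7s, r^10s, r^13s, r^16s}; {e, r^3, r^6, r^9, r^12, r^15, r^2s, r^5s, r^8s, r^11s, r^14s, r^17s}; {e, r^3, r^6, r^9, r^12, r^15, s, r^3s, r^6s, r^9s, r^12s, r^15s}.
So G has 3 subgroups of order 12.

3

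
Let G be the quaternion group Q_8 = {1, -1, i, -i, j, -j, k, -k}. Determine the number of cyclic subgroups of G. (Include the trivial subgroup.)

A cyclic subgroup of order d is generated by each of its φ(d) elements of order d, so the cyclic subgroups of order d number (#elements of order d)/φ(d).
Cyclic subgroups by order — order 1: 1; order 2: 1; order 4: 3.
Total: 5.

5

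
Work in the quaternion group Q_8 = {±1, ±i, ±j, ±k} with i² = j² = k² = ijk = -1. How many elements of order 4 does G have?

The elements of order 4 are: i, -i, j, -j, k, -k.
That's 6.

6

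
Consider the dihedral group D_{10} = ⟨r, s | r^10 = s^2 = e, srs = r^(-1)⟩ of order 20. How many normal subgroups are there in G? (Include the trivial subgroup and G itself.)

7

G has 22 subgroups. Checking conjugation-invariance by order — order 1: 1/1 normal; order 2: 1/11 normal; order 4: 0/5 normal; order 5: 1/1 normal; order 10: 3/3 normal; order 20: 1/1 normal.
Total normal subgroups: 7.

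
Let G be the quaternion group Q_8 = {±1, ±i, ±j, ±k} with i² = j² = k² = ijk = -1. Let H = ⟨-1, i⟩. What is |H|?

4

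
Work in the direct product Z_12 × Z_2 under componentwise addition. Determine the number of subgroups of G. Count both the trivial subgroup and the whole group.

|G| = 24, so by Lagrange every subgroup order divides 24. Divisors: 1, 2, 3, 4, 6, 8, 12, 24.
Subgroups by order — order 1: 1; order 2: 3; order 3: 1; order 4: 3; order 6: 3; order 8: 1; order 12: 3; order 24: 1.
Total: 1 + 3 + 1 + 3 + 3 + 1 + 3 + 1 = 16.

16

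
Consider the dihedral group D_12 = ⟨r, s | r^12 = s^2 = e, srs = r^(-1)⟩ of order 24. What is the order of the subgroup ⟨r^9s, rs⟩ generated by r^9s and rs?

6

|⟨r^9s⟩| = 2 and |⟨rs⟩| = 2, so |H| is a multiple of lcm(2, 2) = 2 and divides |G| = 24.
Closing under the operation: H = {e, r^4, r^8, rs, r^5s, r^9s}, so |H| = 6.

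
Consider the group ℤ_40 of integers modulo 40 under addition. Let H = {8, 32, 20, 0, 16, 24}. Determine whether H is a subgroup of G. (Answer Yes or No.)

No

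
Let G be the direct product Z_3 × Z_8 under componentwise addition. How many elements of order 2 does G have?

1

An element (a,b) has order lcm(ord(a), ord(b)); count pairs with lcm equal to 2.
Enumerating gives 1 such elements.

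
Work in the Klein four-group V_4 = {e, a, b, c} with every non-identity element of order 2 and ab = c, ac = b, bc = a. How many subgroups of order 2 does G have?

|G| = 4 and 2 | 4, so subgroups of order 2 are possible by Lagrange.
The subgroups of order 2 are: {e, a}; {e, b}; {e, c}.
So G has 3 subgroups of order 2.

3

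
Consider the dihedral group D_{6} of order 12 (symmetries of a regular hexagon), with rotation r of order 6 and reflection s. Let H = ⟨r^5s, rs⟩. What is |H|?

|⟨r^5s⟩| = 2 and |⟨rs⟩| = 2, so |H| is a multiple of lcm(2, 2) = 2 and divides |G| = 12.
Closing under the operation: H = {e, r^2, r^4, rs, r^3s, r^5s}, so |H| = 6.

6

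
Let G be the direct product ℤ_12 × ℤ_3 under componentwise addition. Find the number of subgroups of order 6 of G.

|G| = 36 and 6 | 36, so subgroups of order 6 are possible by Lagrange.
The subgroups of order 6 are: {(0,0), (0,1), (0,2), (6,0), (6,1), (6,2)}; {(0,0), (2,0), (4,0), (6,0), (8,0), (10,0)}; {(0,0), (2,2), (4,1), (6,0), (8,2), (10,1)}; {(0,0), (2,1), (4,2), (6,0), (8,1), (10,2)}.
So G has 4 subgroups of order 6.

4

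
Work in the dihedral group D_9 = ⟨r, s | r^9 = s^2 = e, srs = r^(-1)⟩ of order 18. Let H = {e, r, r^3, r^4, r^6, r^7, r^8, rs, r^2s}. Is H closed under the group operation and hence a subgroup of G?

r^4 ∈ H but its inverse r^5 ∉ H, so H is not a subgroup.

No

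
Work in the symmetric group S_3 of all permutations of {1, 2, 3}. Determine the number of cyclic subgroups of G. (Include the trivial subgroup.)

5

Each element a generates a cyclic subgroup ⟨a⟩; distinct elements may generate the same one (a cyclic group of order d has φ(d) generators).
Cyclic subgroups by order — order 1: 1; order 2: 3; order 3: 1.
Total: 5.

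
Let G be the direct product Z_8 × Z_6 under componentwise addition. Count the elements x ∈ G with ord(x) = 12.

8

An element (a,b) has order lcm(ord(a), ord(b)); count pairs with lcm equal to 12.
Enumerating gives 8 such elements.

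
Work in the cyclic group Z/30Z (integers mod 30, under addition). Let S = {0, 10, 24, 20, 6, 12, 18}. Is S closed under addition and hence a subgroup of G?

|S| = 7 does not divide |G| = 30, so by Lagrange S is not a subgroup.

No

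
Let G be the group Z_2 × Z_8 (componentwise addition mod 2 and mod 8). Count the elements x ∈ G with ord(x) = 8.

8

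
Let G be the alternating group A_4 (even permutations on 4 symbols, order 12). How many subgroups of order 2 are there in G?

|G| = 12 and 2 | 12, so subgroups of order 2 are possible by Lagrange.
The subgroups of order 2 are: {e, (1 2)(3 4)}; {e, (1 3)(2 4)}; {e, (1 4)(2 3)}.
So G has 3 subgroups of order 2.

3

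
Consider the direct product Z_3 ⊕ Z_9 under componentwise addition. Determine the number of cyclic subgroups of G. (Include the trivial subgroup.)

Group the elements of G by the cyclic subgroup they generate; each cyclic subgroup of order d accounts for φ(d) elements.
Cyclic subgroups by order — order 1: 1; order 3: 4; order 9: 3.
Total: 8.

8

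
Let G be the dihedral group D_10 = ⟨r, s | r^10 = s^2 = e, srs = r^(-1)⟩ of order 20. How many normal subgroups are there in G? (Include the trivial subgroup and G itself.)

G has 22 subgroups. Checking conjugation-invariance by order — order 1: 1/1 normal; order 2: 1/11 normal; order 4: 0/5 normal; order 5: 1/1 normal; order 10: 3/3 normal; order 20: 1/1 normal.
Total normal subgroups: 7.

7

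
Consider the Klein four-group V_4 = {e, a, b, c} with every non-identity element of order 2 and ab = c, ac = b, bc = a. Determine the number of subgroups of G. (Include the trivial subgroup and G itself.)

|G| = 4, so by Lagrange every subgroup order divides 4. Divisors: 1, 2, 4.
Subgroups by order — order 1: 1; order 2: 3; order 4: 1.
Total: 1 + 3 + 1 = 5.

5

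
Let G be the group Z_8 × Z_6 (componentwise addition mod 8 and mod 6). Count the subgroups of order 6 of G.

3

|G| = 48 and 6 | 48, so subgroups of order 6 are possible by Lagrange.
The subgroups of order 6 are: {(0,0), (0,1), (0,2), (0,3), (0,4), (0,5)}; {(0,0), (0,2), (0,4), (4,0), (4,2), (4,4)}; {(0,0), (0,2), (0,4), (4,1), (4,3), (4,5)}.
So G has 3 subgroups of order 6.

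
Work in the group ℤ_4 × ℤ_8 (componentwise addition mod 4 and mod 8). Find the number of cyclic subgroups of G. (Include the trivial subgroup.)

14

Each element a generates a cyclic subgroup ⟨a⟩; distinct elements may generate the same one (a cyclic group of order d has φ(d) generators).
Cyclic subgroups by order — order 1: 1; order 2: 3; order 4: 6; order 8: 4.
Total: 14.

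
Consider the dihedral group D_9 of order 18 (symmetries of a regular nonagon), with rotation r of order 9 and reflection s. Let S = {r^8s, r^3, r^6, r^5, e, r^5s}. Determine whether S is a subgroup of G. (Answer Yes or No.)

r^5 ∈ S but its inverse r^4 ∉ S, so S is not a subgroup.

No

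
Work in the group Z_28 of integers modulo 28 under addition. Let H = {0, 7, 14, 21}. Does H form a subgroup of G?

|H| = 4 divides |G| = 28, consistent with Lagrange.
H contains the identity, every element's inverse is in H, and H is closed under +: it is a subgroup.
In fact H = ⟨21⟩.

Yes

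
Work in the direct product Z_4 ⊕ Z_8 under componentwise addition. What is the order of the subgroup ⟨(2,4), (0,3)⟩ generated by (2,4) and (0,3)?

16

|⟨(2,4)⟩| = 2 and |⟨(0,3)⟩| = 8, so |H| is a multiple of lcm(2, 8) = 8 and divides |G| = 32.
Closing under the operation: H = {(0,0), (0,1), (0,2), (0,3), (0,4), (0,5), (0,6), (0,7), (2,0), (2,1), (2,2), (2,3), (2,4), (2,5), (2,6), (2,7)}, so |H| = 16.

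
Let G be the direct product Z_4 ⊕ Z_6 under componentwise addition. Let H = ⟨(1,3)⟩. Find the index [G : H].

6

|⟨(1,3)⟩| = 4 and |G| = 24.
By Lagrange, [G : H] = |G|/|H| = 24/4 = 6.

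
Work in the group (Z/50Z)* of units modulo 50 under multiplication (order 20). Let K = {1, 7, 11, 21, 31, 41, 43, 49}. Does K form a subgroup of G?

|K| = 8 does not divide |G| = 20, so by Lagrange K is not a subgroup.

No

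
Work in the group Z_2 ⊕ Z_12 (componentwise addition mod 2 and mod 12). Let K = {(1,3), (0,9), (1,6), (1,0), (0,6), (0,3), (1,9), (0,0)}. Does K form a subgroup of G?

|K| = 8 divides |G| = 24, consistent with Lagrange.
K contains the identity, every element's inverse is in K, and K is closed under +: it is a subgroup.

Yes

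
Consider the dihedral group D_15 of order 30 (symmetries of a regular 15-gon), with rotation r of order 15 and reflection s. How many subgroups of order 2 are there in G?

|G| = 30 and 2 | 30, so subgroups of order 2 are possible by Lagrange.
The subgroups of order 2 are: {e, r^10s}; {e, r^11s}; {e, r^12s}; {e, r^13s}; … (15 in all).
So G has 15 subgroups of order 2.

15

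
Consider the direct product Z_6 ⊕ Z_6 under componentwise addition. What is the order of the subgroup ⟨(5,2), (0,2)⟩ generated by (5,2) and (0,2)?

|⟨(5,2)⟩| = 6 and |⟨(0,2)⟩| = 3, so |H| is a multiple of lcm(6, 3) = 6 and divides |G| = 36.
Closing under the operation: H = {(0,0), (0,2), (0,4), (1,0), (1,2), (1,4), (2,0), (2,2), (2,4), (3,0), (3,2), (3,4), (4,0), (4,2), (4,4), (5,0), (5,2), (5,4)}, so |H| = 18.

18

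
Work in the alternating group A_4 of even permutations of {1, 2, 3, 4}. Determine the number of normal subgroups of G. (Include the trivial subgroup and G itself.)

G has 10 subgroups. Checking conjugation-invariance by order — order 1: 1/1 normal; order 2: 0/3 normal; order 3: 0/4 normal; order 4: 1/1 normal; order 12: 1/1 normal.
Total normal subgroups: 3.

3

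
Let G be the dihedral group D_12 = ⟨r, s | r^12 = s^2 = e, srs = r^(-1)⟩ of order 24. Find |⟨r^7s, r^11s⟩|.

6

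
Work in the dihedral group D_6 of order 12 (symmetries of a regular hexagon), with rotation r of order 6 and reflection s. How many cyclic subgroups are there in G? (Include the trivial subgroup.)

A cyclic subgroup of order d is generated by each of its φ(d) elements of order d, so the cyclic subgroups of order d number (#elements of order d)/φ(d).
Cyclic subgroups by order — order 1: 1; order 2: 7; order 3: 1; order 6: 1.
Total: 10.

10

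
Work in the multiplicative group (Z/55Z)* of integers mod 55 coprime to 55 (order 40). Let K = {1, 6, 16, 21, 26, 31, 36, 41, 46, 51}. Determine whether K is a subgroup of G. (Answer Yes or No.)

Yes

|K| = 10 divides |G| = 40, consistent with Lagrange.
K contains the identity, every element's inverse is in K, and K is closed under ·: it is a subgroup.
In fact K = ⟨6⟩.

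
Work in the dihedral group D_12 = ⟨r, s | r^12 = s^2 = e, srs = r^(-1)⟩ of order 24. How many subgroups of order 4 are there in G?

7

|G| = 24 and 4 | 24, so subgroups of order 4 are possible by Lagrange.
The subgroups of order 4 are: {e, r^6, r^4s, r^10s}; {e, r^6, r^5s, r^11s}; {e, r^6, r^2s, r^8s}; {e, r^3, r^6, r^9}; … (7 in all).
So G has 7 subgroups of order 4.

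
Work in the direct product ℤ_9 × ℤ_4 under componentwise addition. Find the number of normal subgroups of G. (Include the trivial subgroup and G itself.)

9

G is abelian, so every subgroup is normal.
G has 9 subgroups in total, hence 9 normal subgroups.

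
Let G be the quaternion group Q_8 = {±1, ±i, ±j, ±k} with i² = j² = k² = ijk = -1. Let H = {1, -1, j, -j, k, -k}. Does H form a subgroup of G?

|H| = 6 does not divide |G| = 8, so by Lagrange H is not a subgroup.

No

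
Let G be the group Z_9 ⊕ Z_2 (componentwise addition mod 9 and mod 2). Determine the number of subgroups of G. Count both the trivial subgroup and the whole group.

6

|G| = 18, so by Lagrange every subgroup order divides 18. Divisors: 1, 2, 3, 6, 9, 18.
Subgroups by order — order 1: 1; order 2: 1; order 3: 1; order 6: 1; order 9: 1; order 18: 1.
Total: 1 + 1 + 1 + 1 + 1 + 1 = 6.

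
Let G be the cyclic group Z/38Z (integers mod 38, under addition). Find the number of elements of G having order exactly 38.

18

In a cyclic group of order 38, the number of elements of order d (for d | 38) is φ(d).
φ(38) = 18.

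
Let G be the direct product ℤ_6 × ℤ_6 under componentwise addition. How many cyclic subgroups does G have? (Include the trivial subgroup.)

Each element a generates a cyclic subgroup ⟨a⟩; distinct elements may generate the same one (a cyclic group of order d has φ(d) generators).
Cyclic subgroups by order — order 1: 1; order 2: 3; order 3: 4; order 6: 12.
Total: 20.

20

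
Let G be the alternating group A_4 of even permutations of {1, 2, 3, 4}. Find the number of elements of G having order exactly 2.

The elements of order 2 are: (1 2)(3 4), (1 3)(2 4), (1 4)(2 3).
That's 3.

3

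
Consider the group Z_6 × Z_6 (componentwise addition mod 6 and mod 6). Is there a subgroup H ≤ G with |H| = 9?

9 | 36. A subgroup of order 9 is {(0,0), (0,2), (0,4), (2,0), (2,2), (2,4), (4,0), (4,2), (4,4)}.

Yes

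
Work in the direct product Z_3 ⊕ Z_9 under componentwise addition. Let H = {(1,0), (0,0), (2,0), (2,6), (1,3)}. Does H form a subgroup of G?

No

|H| = 5 does not divide |G| = 27, so by Lagrange H is not a subgroup.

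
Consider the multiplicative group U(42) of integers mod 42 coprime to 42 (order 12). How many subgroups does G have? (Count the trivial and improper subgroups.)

|G| = 12, so by Lagrange every subgroup order divides 12. Divisors: 1, 2, 3, 4, 6, 12.
Subgroups by order — order 1: 1; order 2: 3; order 3: 1; order 4: 1; order 6: 3; order 12: 1.
Total: 1 + 3 + 1 + 1 + 3 + 1 = 10.

10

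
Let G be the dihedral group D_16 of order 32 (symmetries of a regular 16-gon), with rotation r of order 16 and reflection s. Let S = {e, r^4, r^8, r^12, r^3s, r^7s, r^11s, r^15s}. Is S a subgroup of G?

Yes

|S| = 8 divides |G| = 32, consistent with Lagrange.
S contains the identity, every element's inverse is in S, and S is closed under ·: it is a subgroup.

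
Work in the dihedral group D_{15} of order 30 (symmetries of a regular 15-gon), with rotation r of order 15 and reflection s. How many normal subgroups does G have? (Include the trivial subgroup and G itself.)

5

G has 28 subgroups. Checking conjugation-invariance by order — order 1: 1/1 normal; order 2: 0/15 normal; order 3: 1/1 normal; order 5: 1/1 normal; order 6: 0/5 normal; order 10: 0/3 normal; order 15: 1/1 normal; order 30: 1/1 normal.
Total normal subgroups: 5.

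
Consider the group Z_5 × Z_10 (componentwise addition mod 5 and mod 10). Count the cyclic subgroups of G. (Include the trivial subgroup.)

A cyclic subgroup of order d is generated by each of its φ(d) elements of order d, so the cyclic subgroups of order d number (#elements of order d)/φ(d).
Cyclic subgroups by order — order 1: 1; order 2: 1; order 5: 6; order 10: 6.
Total: 14.

14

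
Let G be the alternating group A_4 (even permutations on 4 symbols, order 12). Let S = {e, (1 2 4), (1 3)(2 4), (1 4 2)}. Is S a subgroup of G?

Closure fails: (1 2 4) ∘ (1 3)(2 4) = (1 3 2) ∉ S. So S is not a subgroup.

No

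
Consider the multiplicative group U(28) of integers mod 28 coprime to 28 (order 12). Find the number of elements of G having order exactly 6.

The elements of order 6 are: 3, 5, 11, 17, 19, 23.
That's 6.

6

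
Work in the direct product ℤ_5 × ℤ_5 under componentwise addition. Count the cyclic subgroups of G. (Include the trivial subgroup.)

Each element a generates a cyclic subgroup ⟨a⟩; distinct elements may generate the same one (a cyclic group of order d has φ(d) generators).
Cyclic subgroups by order — order 1: 1; order 5: 6.
Total: 7.

7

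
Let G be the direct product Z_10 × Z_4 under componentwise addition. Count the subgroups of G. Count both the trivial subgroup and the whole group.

16

|G| = 40, so by Lagrange every subgroup order divides 40. Divisors: 1, 2, 4, 5, 8, 10, 20, 40.
Subgroups by order — order 1: 1; order 2: 3; order 4: 3; order 5: 1; order 8: 1; order 10: 3; order 20: 3; order 40: 1.
Total: 1 + 3 + 3 + 1 + 1 + 3 + 3 + 1 = 16.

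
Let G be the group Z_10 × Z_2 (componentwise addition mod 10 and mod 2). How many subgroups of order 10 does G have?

3

|G| = 20 and 10 | 20, so subgroups of order 10 are possible by Lagrange.
The subgroups of order 10 are: {(0,0), (0,1), (2,0), (2,1), (4,0), (4,1), (6,0), (6,1), (8,0), (8,1)}; {(0,0), (1,0), (2,0), (3,0), (4,0), (5,0), (6,0), (7,0), (8,0), (9,0)}; {(0,0), (1,1), (2,0), (3,1), (4,0), (5,1), (6,0), (7,1), (8,0), (9,1)}.
So G has 3 subgroups of order 10.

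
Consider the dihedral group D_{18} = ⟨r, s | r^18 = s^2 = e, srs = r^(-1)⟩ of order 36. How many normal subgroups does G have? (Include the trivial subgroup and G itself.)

9

G has 45 subgroups. Checking conjugation-invariance by order — order 1: 1/1 normal; order 2: 1/19 normal; order 3: 1/1 normal; order 4: 0/9 normal; order 6: 1/7 normal; order 9: 1/1 normal; order 12: 0/3 normal; order 18: 3/3 normal; order 36: 1/1 normal.
Total normal subgroups: 9.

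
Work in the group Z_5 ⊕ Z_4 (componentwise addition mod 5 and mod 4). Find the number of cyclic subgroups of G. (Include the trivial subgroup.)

Each element a generates a cyclic subgroup ⟨a⟩; distinct elements may generate the same one (a cyclic group of order d has φ(d) generators).
Cyclic subgroups by order — order 1: 1; order 2: 1; order 4: 1; order 5: 1; order 10: 1; order 20: 1.
Total: 6.

6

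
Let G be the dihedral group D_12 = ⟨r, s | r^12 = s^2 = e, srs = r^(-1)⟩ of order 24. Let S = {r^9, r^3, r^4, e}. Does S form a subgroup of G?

No

r^4 ∈ S but its inverse r^8 ∉ S, so S is not a subgroup.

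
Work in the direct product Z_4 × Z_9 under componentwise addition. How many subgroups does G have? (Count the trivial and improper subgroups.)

9

|G| = 36, so by Lagrange every subgroup order divides 36. Divisors: 1, 2, 3, 4, 6, 9, 12, 18, 36.
Subgroups by order — order 1: 1; order 2: 1; order 3: 1; order 4: 1; order 6: 1; order 9: 1; order 12: 1; order 18: 1; order 36: 1.
Total: 1 + 1 + 1 + 1 + 1 + 1 + 1 + 1 + 1 = 9.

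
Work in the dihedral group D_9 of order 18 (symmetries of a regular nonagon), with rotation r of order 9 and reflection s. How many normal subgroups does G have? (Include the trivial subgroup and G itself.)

4

G has 16 subgroups. Checking conjugation-invariance by order — order 1: 1/1 normal; order 2: 0/9 normal; order 3: 1/1 normal; order 6: 0/3 normal; order 9: 1/1 normal; order 18: 1/1 normal.
Total normal subgroups: 4.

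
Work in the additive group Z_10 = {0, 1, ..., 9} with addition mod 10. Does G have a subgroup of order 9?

No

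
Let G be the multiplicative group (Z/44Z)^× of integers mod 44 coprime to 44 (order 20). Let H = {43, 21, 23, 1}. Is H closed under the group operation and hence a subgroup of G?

|H| = 4 divides |G| = 20, consistent with Lagrange.
H contains the identity, every element's inverse is in H, and H is closed under ·: it is a subgroup.

Yes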